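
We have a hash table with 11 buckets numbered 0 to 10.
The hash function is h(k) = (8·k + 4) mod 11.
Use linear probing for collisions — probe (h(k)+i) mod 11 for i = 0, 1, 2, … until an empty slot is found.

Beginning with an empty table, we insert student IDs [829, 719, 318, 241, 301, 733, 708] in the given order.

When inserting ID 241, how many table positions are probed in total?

2

Insert 829: h=3, slot 3 empty => index 3.
Insert 719: h=3, slot 3 occupied => index 4.
Insert 318: h=7, slot 7 empty => index 7.
Insert 241: h=7, slot 7 occupied => index 8.
Insert 301: h=3, slots 3,4 occupied => index 5.
Insert 733: h=5, slot 5 occupied => index 6.
Insert 708: h=3, slots 3,4,5,6,7,8 occupied => index 9.
Table: [—, —, —, 829, 719, 301, 733, 318, 241, 708, —]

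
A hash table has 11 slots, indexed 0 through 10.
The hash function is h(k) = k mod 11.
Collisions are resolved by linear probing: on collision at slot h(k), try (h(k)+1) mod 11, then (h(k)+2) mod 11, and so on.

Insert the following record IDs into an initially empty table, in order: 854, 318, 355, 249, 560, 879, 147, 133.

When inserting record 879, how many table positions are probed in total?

3

854: h=7 -> slot 7
318: h=10 -> slot 10
355: h=3 -> slot 3
249: h=7, probe 7,8 -> slot 8
560: h=10, probe 10,0 -> slot 0
879: h=10, probe 10,0,1 -> slot 1
147: h=4 -> slot 4
133: h=1, probe 1,2 -> slot 2
Table: [560, 879, 133, 355, 147, ., ., 854, 249, ., 318]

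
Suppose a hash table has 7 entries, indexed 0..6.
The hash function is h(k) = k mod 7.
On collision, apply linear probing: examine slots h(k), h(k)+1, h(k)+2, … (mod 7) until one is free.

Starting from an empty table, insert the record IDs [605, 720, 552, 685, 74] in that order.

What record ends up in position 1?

685

605: h=3 → slot 3
720: h=6 → slot 6
552: h=6, probe 6,0 → slot 0
685: h=6, probe 6,0,1 → slot 1
74: h=4 → slot 4
Table: [552, 685, _, 605, 74, _, 720]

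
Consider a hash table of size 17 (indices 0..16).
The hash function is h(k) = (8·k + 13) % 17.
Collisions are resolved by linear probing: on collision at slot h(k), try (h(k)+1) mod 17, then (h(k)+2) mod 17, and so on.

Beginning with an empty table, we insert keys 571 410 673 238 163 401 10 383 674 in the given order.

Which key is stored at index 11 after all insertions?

571 hashes to 8; slot 8 is free → place at 8.
410 hashes to 12; slot 12 is free → place at 12.
673 hashes to 8; 8 taken → place at 9.
238 hashes to 13; slot 13 is free → place at 13.
163 hashes to 8; 8,9 taken → place at 10.
401 hashes to 8; 8,9,10 taken → place at 11.
10 hashes to 8; 8,9,10,11,12,13 taken → place at 14.
383 hashes to 0; slot 0 is free → place at 0.
674 hashes to 16; slot 16 is free → place at 16.
Table: [383, ∅, ∅, ∅, ∅, ∅, ∅, ∅, 571, 673, 163, 401, 410, 238, 10, ∅, 674]

401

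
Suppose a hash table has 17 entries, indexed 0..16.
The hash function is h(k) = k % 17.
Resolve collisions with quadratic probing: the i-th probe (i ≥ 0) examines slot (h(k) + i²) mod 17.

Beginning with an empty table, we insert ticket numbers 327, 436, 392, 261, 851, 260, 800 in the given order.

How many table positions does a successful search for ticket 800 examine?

327 hashes to 4; slot 4 is free => place at 4.
436 hashes to 11; slot 11 is free => place at 11.
392 hashes to 1; slot 1 is free => place at 1.
261 hashes to 6; slot 6 is free => place at 6.
851 hashes to 1; 1 taken => place at 2.
260 hashes to 5; slot 5 is free => place at 5.
800 hashes to 1; 1,2,5 taken => place at 10.
Table: [-, 392, 851, -, 327, 260, 261, -, -, -, 800, 436, -, -, -, -, -]
Lookup 800: h=1, probe 1,2,5,10 → found at 10.

4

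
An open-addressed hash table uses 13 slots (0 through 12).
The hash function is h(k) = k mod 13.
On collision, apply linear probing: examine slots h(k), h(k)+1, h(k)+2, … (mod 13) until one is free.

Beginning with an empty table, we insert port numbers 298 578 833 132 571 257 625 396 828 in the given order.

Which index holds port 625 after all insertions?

3

Insert 298: h=12, slot 12 empty => index 12.
Insert 578: h=6, slot 6 empty => index 6.
Insert 833: h=1, slot 1 empty => index 1.
Insert 132: h=2, slot 2 empty => index 2.
Insert 571: h=12, slot 12 occupied => index 0.
Insert 257: h=10, slot 10 empty => index 10.
Insert 625: h=1, slots 1,2 occupied => index 3.
Insert 396: h=6, slot 6 occupied => index 7.
Insert 828: h=9, slot 9 empty => index 9.
Table: [571, 833, 132, 625, -, -, 578, 396, -, 828, 257, -, 298]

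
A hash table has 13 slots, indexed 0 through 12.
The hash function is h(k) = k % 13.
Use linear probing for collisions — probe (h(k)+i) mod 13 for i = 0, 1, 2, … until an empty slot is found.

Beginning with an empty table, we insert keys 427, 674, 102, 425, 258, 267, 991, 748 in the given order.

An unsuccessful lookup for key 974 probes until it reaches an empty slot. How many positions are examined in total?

4

Insert 427: h=11, slot 11 empty => index 11.
Insert 674: h=11, slot 11 occupied => index 12.
Insert 102: h=11, slots 11,12 occupied => index 0.
Insert 425: h=9, slot 9 empty => index 9.
Insert 258: h=11, slots 11,12,0 occupied => index 1.
Insert 267: h=7, slot 7 empty => index 7.
Insert 991: h=3, slot 3 empty => index 3.
Insert 748: h=7, slot 7 occupied => index 8.
Table: [102, 258, ∅, 991, ∅, ∅, ∅, 267, 748, 425, ∅, 427, 674]
Lookup 974: h=12, probe 12,0,1,2 → slot 2 empty, not found.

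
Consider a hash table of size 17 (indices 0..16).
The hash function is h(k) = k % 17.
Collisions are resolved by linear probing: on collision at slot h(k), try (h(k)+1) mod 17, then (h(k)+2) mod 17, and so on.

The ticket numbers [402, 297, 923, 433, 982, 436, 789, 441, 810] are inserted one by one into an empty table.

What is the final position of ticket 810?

402: h=11 → slot 11
297: h=8 → slot 8
923: h=5 → slot 5
433: h=8, probe 8,9 → slot 9
982: h=13 → slot 13
436: h=11, probe 11,12 → slot 12
789: h=7 → slot 7
441: h=16 → slot 16
810: h=11, probe 11,12,13,14 → slot 14
Table: [∅, ∅, ∅, ∅, ∅, 923, ∅, 789, 297, 433, ∅, 402, 436, 982, 810, ∅, 441]

14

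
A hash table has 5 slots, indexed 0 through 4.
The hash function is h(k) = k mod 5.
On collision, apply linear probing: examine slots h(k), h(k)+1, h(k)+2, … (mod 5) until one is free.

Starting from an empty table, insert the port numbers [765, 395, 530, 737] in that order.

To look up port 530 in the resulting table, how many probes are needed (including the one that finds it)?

765: h=0 -> slot 0
395: h=0, probe 0,1 -> slot 1
530: h=0, probe 0,1,2 -> slot 2
737: h=2, probe 2,3 -> slot 3
Table: [765, 395, 530, 737, .]
Lookup 530: h=0, probe 0,1,2 → found at 2.

3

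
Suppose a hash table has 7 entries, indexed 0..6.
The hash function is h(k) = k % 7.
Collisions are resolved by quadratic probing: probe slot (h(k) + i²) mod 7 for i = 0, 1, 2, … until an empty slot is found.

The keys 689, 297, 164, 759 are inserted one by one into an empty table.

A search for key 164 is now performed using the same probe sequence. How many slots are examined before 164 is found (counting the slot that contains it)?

689: h=3 -> slot 3
297: h=3, probe 3,4 -> slot 4
164: h=3, probe 3,4,0 -> slot 0
759: h=3, probe 3,4,0,5 -> slot 5
Table: [164, ∅, ∅, 689, 297, 759, ∅]
Lookup 164: h=3, probe 3,4,0 → found at 0.

3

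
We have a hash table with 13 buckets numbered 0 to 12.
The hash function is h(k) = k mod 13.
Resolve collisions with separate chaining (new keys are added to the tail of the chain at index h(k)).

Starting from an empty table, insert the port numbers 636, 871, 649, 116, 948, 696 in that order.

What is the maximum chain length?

4

636 → bucket 12
871 → bucket 0
649 → bucket 12 (collision)
116 → bucket 12 (collision)
948 → bucket 12 (collision)
696 → bucket 7
Final buckets:
0: 871
1: ∅
2: ∅
3: ∅
4: ∅
5: ∅
6: ∅
7: 696
8: ∅
9: ∅
10: ∅
11: ∅
12: 636 -> 649 -> 116 -> 948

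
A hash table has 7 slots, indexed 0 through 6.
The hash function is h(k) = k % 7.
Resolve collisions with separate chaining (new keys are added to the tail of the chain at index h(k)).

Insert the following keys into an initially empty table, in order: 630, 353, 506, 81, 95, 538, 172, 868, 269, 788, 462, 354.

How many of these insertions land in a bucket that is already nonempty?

Insert 630: h=0, bucket 0 empty → new chain.
Insert 353: h=3, bucket 3 empty → new chain.
Insert 506: h=2, bucket 2 empty → new chain.
Insert 81: h=4, bucket 4 empty → new chain.
Insert 95: h=4, bucket 4 nonempty → append to chain.
Insert 538: h=6, bucket 6 empty → new chain.
Insert 172: h=4, bucket 4 nonempty → append to chain.
Insert 868: h=0, bucket 0 nonempty → append to chain.
Insert 269: h=3, bucket 3 nonempty → append to chain.
Insert 788: h=4, bucket 4 nonempty → append to chain.
Insert 462: h=0, bucket 0 nonempty → append to chain.
Insert 354: h=4, bucket 4 nonempty → append to chain.
Final buckets:
0: 630 -> 868 -> 462
1: .
2: 506
3: 353 -> 269
4: 81 -> 95 -> 172 -> 788 -> 354
5: .
6: 538

7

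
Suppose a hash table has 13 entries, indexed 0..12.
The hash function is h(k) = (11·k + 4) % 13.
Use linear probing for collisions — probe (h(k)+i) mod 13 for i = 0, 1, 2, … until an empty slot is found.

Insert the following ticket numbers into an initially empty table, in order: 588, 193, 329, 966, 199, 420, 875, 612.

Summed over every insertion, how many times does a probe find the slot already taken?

588: h=11 => slot 11
193: h=8 => slot 8
329: h=9 => slot 9
966: h=9, probe 9,10 => slot 10
199: h=9, probe 9,10,11,12 => slot 12
420: h=9, probe 9,10,11,12,0 => slot 0
875: h=9, probe 9,10,11,12,0,1 => slot 1
612: h=2 => slot 2
Table: [420, 875, 612, —, —, —, —, —, 193, 329, 966, 588, 199]

13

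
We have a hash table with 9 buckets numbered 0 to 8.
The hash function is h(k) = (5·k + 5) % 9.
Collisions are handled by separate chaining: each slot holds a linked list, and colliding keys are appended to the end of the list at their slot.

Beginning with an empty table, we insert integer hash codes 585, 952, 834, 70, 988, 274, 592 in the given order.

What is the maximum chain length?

585 → bucket 5
952 → bucket 4
834 → bucket 8
70 → bucket 4 (collision)
988 → bucket 4 (collision)
274 → bucket 7
592 → bucket 4 (collision)
Final buckets:
0: ∅
1: ∅
2: ∅
3: ∅
4: 952 -> 70 -> 988 -> 592
5: 585
6: ∅
7: 274
8: 834

4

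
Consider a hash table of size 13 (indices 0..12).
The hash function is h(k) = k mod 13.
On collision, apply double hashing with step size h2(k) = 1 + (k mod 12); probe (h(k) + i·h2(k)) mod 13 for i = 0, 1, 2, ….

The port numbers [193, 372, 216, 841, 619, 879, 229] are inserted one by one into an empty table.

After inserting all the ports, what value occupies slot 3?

193 hashes to 11; slot 11 is free => place at 11.
372 hashes to 8; slot 8 is free => place at 8.
216 hashes to 8, h2=1; 8 taken => place at 9.
841 hashes to 9, h2=2; 9,11 taken => place at 0.
619 hashes to 8, h2=8; 8 taken => place at 3.
879 hashes to 8, h2=4; 8 taken => place at 12.
229 hashes to 8, h2=2; 8 taken => place at 10.
Table: [841, —, —, 619, —, —, —, —, 372, 216, 229, 193, 879]

619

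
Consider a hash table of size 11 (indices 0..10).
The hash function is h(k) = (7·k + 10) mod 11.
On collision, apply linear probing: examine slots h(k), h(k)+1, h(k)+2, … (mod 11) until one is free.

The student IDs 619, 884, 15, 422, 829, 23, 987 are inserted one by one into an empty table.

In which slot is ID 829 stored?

619: h=9 => slot 9
884: h=5 => slot 5
15: h=5, probe 5,6 => slot 6
422: h=5, probe 5,6,7 => slot 7
829: h=5, probe 5,6,7,8 => slot 8
23: h=6, probe 6,7,8,9,10 => slot 10
987: h=0 => slot 0
Table: [987, -, -, -, -, 884, 15, 422, 829, 619, 23]

8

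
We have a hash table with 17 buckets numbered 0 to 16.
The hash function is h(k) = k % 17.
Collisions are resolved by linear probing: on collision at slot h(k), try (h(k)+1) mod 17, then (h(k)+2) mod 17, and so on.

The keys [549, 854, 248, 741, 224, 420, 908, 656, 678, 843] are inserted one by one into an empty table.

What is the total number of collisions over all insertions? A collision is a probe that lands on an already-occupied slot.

Insert 549: h=5, slot 5 empty => index 5.
Insert 854: h=4, slot 4 empty => index 4.
Insert 248: h=10, slot 10 empty => index 10.
Insert 741: h=10, slot 10 occupied => index 11.
Insert 224: h=3, slot 3 empty => index 3.
Insert 420: h=12, slot 12 empty => index 12.
Insert 908: h=7, slot 7 empty => index 7.
Insert 656: h=10, slots 10,11,12 occupied => index 13.
Insert 678: h=15, slot 15 empty => index 15.
Insert 843: h=10, slots 10,11,12,13 occupied => index 14.
Table: [∅, ∅, ∅, 224, 854, 549, ∅, 908, ∅, ∅, 248, 741, 420, 656, 843, 678, ∅]

8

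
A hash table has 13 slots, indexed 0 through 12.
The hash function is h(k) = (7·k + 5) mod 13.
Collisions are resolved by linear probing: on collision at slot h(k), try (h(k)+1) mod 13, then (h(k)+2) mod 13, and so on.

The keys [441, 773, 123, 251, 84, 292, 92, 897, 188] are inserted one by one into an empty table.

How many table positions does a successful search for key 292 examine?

441: h=11 => slot 11
773: h=8 => slot 8
123: h=8, probe 8,9 => slot 9
251: h=7 => slot 7
84: h=8, probe 8,9,10 => slot 10
292: h=8, probe 8,9,10,11,12 => slot 12
92: h=12, probe 12,0 => slot 0
897: h=5 => slot 5
188: h=8, probe 8,9,10,11,12,0,1 => slot 1
Table: [92, 188, -, -, -, 897, -, 251, 773, 123, 84, 441, 292]
Lookup 292: h=8, probe 8,9,10,11,12 → found at 12.

5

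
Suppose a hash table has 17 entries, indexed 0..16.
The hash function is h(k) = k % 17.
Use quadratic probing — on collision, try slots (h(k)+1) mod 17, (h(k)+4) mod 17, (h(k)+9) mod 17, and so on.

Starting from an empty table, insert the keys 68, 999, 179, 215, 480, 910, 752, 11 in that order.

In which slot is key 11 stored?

Insert 68: h=0, slot 0 empty → index 0.
Insert 999: h=13, slot 13 empty → index 13.
Insert 179: h=9, slot 9 empty → index 9.
Insert 215: h=11, slot 11 empty → index 11.
Insert 480: h=4, slot 4 empty → index 4.
Insert 910: h=9, slot 9 occupied → index 10.
Insert 752: h=4, slot 4 occupied → index 5.
Insert 11: h=11, slot 11 occupied → index 12.
Table: [68, _, _, _, 480, 752, _, _, _, 179, 910, 215, 11, 999, _, _, _]

12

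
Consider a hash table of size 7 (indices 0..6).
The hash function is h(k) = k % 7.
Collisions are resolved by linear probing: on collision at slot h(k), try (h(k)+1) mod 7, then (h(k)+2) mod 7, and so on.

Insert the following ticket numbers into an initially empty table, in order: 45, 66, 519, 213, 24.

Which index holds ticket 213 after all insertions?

5

Insert 45: h=3, slot 3 empty => index 3.
Insert 66: h=3, slot 3 occupied => index 4.
Insert 519: h=1, slot 1 empty => index 1.
Insert 213: h=3, slots 3,4 occupied => index 5.
Insert 24: h=3, slots 3,4,5 occupied => index 6.
Table: [—, 519, —, 45, 66, 213, 24]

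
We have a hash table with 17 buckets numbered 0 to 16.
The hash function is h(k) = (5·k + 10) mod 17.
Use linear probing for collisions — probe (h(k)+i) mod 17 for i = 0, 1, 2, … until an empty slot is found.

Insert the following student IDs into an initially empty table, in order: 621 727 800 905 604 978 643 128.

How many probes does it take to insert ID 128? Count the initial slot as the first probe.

Insert 621: h=4, slot 4 empty => index 4.
Insert 727: h=7, slot 7 empty => index 7.
Insert 800: h=15, slot 15 empty => index 15.
Insert 905: h=13, slot 13 empty => index 13.
Insert 604: h=4, slot 4 occupied => index 5.
Insert 978: h=4, slots 4,5 occupied => index 6.
Insert 643: h=12, slot 12 empty => index 12.
Insert 128: h=4, slots 4,5,6,7 occupied => index 8.
Table: [—, —, —, —, 621, 604, 978, 727, 128, —, —, —, 643, 905, —, 800, —]

5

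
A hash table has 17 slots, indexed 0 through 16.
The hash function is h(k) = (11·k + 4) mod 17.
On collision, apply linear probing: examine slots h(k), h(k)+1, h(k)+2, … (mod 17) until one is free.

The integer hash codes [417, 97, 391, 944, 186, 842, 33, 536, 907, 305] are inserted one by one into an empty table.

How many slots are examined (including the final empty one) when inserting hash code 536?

417: h=1 => slot 1
97: h=0 => slot 0
391: h=4 => slot 4
944: h=1, probe 1,2 => slot 2
186: h=10 => slot 10
842: h=1, probe 1,2,3 => slot 3
33: h=10, probe 10,11 => slot 11
536: h=1, probe 1,2,3,4,5 => slot 5
907: h=2, probe 2,3,4,5,6 => slot 6
305: h=10, probe 10,11,12 => slot 12
Table: [97, 417, 944, 842, 391, 536, 907, —, —, —, 186, 33, 305, —, —, —, —]

5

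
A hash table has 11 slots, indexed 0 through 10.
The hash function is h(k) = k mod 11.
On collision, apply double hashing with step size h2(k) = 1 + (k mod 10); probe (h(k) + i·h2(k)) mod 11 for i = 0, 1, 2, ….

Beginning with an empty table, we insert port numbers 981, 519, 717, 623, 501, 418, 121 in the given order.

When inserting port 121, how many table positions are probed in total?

Insert 981: h=2, slot 2 empty → index 2.
Insert 519: h=2, h2=10, slot 2 occupied → index 1.
Insert 717: h=2, h2=8, slot 2 occupied → index 10.
Insert 623: h=7, slot 7 empty → index 7.
Insert 501: h=6, slot 6 empty → index 6.
Insert 418: h=0, slot 0 empty → index 0.
Insert 121: h=0, h2=2, slots 0,2 occupied → index 4.
Table: [418, 519, 981, -, 121, -, 501, 623, -, -, 717]

3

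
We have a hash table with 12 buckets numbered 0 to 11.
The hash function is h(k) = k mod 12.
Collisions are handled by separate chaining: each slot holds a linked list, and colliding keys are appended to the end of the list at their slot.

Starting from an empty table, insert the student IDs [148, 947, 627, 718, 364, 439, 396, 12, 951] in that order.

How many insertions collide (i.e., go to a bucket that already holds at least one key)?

3

148 -> bucket 4
947 -> bucket 11
627 -> bucket 3
718 -> bucket 10
364 -> bucket 4 (collision)
439 -> bucket 7
396 -> bucket 0
12 -> bucket 0 (collision)
951 -> bucket 3 (collision)
Final buckets:
0: 396 -> 12
1: —
2: —
3: 627 -> 951
4: 148 -> 364
5: —
6: —
7: 439
8: —
9: —
10: 718
11: 947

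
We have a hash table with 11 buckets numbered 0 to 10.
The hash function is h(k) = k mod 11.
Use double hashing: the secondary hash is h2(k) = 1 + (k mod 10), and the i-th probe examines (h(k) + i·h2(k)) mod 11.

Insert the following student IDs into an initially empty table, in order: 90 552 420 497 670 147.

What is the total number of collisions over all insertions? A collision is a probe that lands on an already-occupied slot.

4

90: h=2 -> slot 2
552: h=2, h2=3, probe 2,5 -> slot 5
420: h=2, h2=1, probe 2,3 -> slot 3
497: h=2, h2=8, probe 2,10 -> slot 10
670: h=10, h2=1, probe 10,0 -> slot 0
147: h=4 -> slot 4
Table: [670, —, 90, 420, 147, 552, —, —, —, —, 497]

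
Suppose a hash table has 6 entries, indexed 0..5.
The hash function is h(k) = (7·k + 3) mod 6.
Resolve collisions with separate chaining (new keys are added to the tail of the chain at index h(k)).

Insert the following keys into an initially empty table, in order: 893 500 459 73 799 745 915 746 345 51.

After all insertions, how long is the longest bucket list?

893 -> bucket 2
500 -> bucket 5
459 -> bucket 0
73 -> bucket 4
799 -> bucket 4 (collision)
745 -> bucket 4 (collision)
915 -> bucket 0 (collision)
746 -> bucket 5 (collision)
345 -> bucket 0 (collision)
51 -> bucket 0 (collision)
Final buckets:
0: 459 -> 915 -> 345 -> 51
1: -
2: 893
3: -
4: 73 -> 799 -> 745
5: 500 -> 746

4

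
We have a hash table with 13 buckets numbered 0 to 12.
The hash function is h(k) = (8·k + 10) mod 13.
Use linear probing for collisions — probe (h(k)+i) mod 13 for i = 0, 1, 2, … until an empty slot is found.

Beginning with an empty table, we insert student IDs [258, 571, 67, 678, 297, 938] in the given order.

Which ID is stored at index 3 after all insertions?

258 hashes to 7; slot 7 is free -> place at 7.
571 hashes to 2; slot 2 is free -> place at 2.
67 hashes to 0; slot 0 is free -> place at 0.
678 hashes to 0; 0 taken -> place at 1.
297 hashes to 7; 7 taken -> place at 8.
938 hashes to 0; 0,1,2 taken -> place at 3.
Table: [67, 678, 571, 938, —, —, —, 258, 297, —, —, —, —]

938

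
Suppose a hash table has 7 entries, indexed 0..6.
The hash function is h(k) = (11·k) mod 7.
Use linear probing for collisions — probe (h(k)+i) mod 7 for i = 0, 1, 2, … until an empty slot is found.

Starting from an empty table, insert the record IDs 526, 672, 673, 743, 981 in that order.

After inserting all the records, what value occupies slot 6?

743

526: h=4 → slot 4
672: h=0 → slot 0
673: h=4, probe 4,5 → slot 5
743: h=4, probe 4,5,6 → slot 6
981: h=4, probe 4,5,6,0,1 → slot 1
Table: [672, 981, -, -, 526, 673, 743]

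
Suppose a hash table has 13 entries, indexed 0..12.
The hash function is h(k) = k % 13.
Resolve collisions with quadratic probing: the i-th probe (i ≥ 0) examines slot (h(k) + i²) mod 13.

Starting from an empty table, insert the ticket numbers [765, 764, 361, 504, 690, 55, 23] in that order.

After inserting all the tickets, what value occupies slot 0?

23

Insert 765: h=11, slot 11 empty => index 11.
Insert 764: h=10, slot 10 empty => index 10.
Insert 361: h=10, slots 10,11 occupied => index 1.
Insert 504: h=10, slots 10,11,1 occupied => index 6.
Insert 690: h=1, slot 1 occupied => index 2.
Insert 55: h=3, slot 3 empty => index 3.
Insert 23: h=10, slots 10,11,1,6 occupied => index 0.
Table: [23, 361, 690, 55, -, -, 504, -, -, -, 764, 765, -]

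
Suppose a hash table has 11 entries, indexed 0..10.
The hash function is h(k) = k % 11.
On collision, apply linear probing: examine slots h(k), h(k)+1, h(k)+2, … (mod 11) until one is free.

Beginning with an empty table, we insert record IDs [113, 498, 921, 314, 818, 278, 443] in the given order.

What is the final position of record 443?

Insert 113: h=3, slot 3 empty → index 3.
Insert 498: h=3, slot 3 occupied → index 4.
Insert 921: h=8, slot 8 empty → index 8.
Insert 314: h=6, slot 6 empty → index 6.
Insert 818: h=4, slot 4 occupied → index 5.
Insert 278: h=3, slots 3,4,5,6 occupied → index 7.
Insert 443: h=3, slots 3,4,5,6,7,8 occupied → index 9.
Table: [., ., ., 113, 498, 818, 314, 278, 921, 443, .]

9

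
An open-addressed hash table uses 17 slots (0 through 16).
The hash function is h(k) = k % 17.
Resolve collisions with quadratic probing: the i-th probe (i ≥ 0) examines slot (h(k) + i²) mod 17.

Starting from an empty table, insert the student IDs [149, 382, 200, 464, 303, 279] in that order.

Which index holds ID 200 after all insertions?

14

149: h=13 -> slot 13
382: h=8 -> slot 8
200: h=13, probe 13,14 -> slot 14
464: h=5 -> slot 5
303: h=14, probe 14,15 -> slot 15
279: h=7 -> slot 7
Table: [_, _, _, _, _, 464, _, 279, 382, _, _, _, _, 149, 200, 303, _]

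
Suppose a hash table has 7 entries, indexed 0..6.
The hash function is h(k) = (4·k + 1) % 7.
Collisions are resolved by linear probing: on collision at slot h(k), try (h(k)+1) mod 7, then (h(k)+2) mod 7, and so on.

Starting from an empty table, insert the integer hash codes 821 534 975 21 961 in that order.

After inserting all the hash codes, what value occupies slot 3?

534

821 hashes to 2; slot 2 is free => place at 2.
534 hashes to 2; 2 taken => place at 3.
975 hashes to 2; 2,3 taken => place at 4.
21 hashes to 1; slot 1 is free => place at 1.
961 hashes to 2; 2,3,4 taken => place at 5.
Table: [-, 21, 821, 534, 975, 961, -]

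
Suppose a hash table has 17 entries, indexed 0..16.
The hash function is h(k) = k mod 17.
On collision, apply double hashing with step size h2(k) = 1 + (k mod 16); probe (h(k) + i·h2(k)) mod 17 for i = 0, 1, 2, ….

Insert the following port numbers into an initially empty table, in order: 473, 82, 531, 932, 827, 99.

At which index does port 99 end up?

473: h=14 -> slot 14
82: h=14, h2=3, probe 14,0 -> slot 0
531: h=4 -> slot 4
932: h=14, h2=5, probe 14,2 -> slot 2
827: h=11 -> slot 11
99: h=14, h2=4, probe 14,1 -> slot 1
Table: [82, 99, 932, _, 531, _, _, _, _, _, _, 827, _, _, 473, _, _]

1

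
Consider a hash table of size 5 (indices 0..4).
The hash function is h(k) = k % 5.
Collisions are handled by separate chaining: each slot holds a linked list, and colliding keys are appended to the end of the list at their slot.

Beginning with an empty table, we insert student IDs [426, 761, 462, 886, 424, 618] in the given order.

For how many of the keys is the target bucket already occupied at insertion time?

2

Insert 426: h=1, bucket 1 empty -> new chain.
Insert 761: h=1, bucket 1 nonempty -> append to chain.
Insert 462: h=2, bucket 2 empty -> new chain.
Insert 886: h=1, bucket 1 nonempty -> append to chain.
Insert 424: h=4, bucket 4 empty -> new chain.
Insert 618: h=3, bucket 3 empty -> new chain.
Final buckets:
0: —
1: 426 -> 761 -> 886
2: 462
3: 618
4: 424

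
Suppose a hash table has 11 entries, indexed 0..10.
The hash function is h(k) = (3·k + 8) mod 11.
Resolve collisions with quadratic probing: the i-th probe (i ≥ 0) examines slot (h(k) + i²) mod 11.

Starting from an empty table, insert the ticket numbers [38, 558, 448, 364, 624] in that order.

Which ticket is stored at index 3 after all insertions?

38: h=1 => slot 1
558: h=10 => slot 10
448: h=10, probe 10,0 => slot 0
364: h=0, probe 0,1,4 => slot 4
624: h=10, probe 10,0,3 => slot 3
Table: [448, 38, _, 624, 364, _, _, _, _, _, 558]

624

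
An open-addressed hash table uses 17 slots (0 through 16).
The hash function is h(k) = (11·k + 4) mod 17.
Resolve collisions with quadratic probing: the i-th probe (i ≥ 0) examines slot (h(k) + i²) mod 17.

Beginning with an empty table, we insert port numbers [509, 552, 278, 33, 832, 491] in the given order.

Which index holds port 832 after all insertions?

509: h=10 → slot 10
552: h=7 → slot 7
278: h=2 → slot 2
33: h=10, probe 10,11 → slot 11
832: h=10, probe 10,11,14 → slot 14
491: h=16 → slot 16
Table: [_, _, 278, _, _, _, _, 552, _, _, 509, 33, _, _, 832, _, 491]

14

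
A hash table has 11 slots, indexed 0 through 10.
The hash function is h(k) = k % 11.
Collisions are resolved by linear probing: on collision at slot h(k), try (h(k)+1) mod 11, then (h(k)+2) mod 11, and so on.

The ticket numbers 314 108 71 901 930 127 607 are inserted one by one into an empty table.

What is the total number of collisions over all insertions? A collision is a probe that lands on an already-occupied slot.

Insert 314: h=6, slot 6 empty => index 6.
Insert 108: h=9, slot 9 empty => index 9.
Insert 71: h=5, slot 5 empty => index 5.
Insert 901: h=10, slot 10 empty => index 10.
Insert 930: h=6, slot 6 occupied => index 7.
Insert 127: h=6, slots 6,7 occupied => index 8.
Insert 607: h=2, slot 2 empty => index 2.
Table: [., ., 607, ., ., 71, 314, 930, 127, 108, 901]

3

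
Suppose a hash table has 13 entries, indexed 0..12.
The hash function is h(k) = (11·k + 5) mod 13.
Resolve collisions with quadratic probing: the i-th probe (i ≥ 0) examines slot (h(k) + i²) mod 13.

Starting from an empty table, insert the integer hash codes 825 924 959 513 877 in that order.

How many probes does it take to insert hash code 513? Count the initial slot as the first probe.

2

825: h=6 -> slot 6
924: h=3 -> slot 3
959: h=11 -> slot 11
513: h=6, probe 6,7 -> slot 7
877: h=6, probe 6,7,10 -> slot 10
Table: [-, -, -, 924, -, -, 825, 513, -, -, 877, 959, -]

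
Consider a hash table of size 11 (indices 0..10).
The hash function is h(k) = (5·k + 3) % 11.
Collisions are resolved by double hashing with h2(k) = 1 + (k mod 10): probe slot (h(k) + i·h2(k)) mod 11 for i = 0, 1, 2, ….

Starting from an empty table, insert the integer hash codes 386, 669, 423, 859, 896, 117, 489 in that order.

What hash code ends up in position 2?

896

386 hashes to 8; slot 8 is free → place at 8.
669 hashes to 4; slot 4 is free → place at 4.
423 hashes to 6; slot 6 is free → place at 6.
859 hashes to 8, h2=10; 8 taken → place at 7.
896 hashes to 6, h2=7; 6 taken → place at 2.
117 hashes to 5; slot 5 is free → place at 5.
489 hashes to 6, h2=10; 6,5,4 taken → place at 3.
Table: [_, _, 896, 489, 669, 117, 423, 859, 386, _, _]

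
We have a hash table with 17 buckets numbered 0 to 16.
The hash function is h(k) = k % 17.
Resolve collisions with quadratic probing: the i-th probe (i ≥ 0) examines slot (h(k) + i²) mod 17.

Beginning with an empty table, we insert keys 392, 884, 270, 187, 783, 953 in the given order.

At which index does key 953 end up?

5

392: h=1 => slot 1
884: h=0 => slot 0
270: h=15 => slot 15
187: h=0, probe 0,1,4 => slot 4
783: h=1, probe 1,2 => slot 2
953: h=1, probe 1,2,5 => slot 5
Table: [884, 392, 783, —, 187, 953, —, —, —, —, —, —, —, —, —, 270, —]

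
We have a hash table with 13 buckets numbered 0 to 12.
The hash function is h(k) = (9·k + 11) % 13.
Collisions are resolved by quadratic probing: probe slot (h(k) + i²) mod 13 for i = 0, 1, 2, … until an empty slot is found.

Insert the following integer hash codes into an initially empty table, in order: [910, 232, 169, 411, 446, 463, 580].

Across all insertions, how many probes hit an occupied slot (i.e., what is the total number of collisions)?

6

910: h=11 -> slot 11
232: h=6 -> slot 6
169: h=11, probe 11,12 -> slot 12
411: h=5 -> slot 5
446: h=8 -> slot 8
463: h=5, probe 5,6,9 -> slot 9
580: h=5, probe 5,6,9,1 -> slot 1
Table: [., 580, ., ., ., 411, 232, ., 446, 463, ., 910, 169]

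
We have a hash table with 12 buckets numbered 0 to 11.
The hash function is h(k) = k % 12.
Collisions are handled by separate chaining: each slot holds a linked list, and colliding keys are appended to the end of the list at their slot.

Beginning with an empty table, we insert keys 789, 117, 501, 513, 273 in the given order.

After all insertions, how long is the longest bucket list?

789 -> bucket 9
117 -> bucket 9 (collision)
501 -> bucket 9 (collision)
513 -> bucket 9 (collision)
273 -> bucket 9 (collision)
Final buckets:
0: —
1: —
2: —
3: —
4: —
5: —
6: —
7: —
8: —
9: 789 -> 117 -> 501 -> 513 -> 273
10: —
11: —

5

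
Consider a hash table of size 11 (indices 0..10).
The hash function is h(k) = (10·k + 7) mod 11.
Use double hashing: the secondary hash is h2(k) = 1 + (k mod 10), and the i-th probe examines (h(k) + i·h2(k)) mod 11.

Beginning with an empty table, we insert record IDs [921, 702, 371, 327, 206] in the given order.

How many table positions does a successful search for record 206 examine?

2

921: h=10 → slot 10
702: h=9 → slot 9
371: h=10, h2=2, probe 10,1 → slot 1
327: h=10, h2=8, probe 10,7 → slot 7
206: h=10, h2=7, probe 10,6 → slot 6
Table: [., 371, ., ., ., ., 206, 327, ., 702, 921]
Lookup 206: h=10, h2=7, probe 10,6 → found at 6.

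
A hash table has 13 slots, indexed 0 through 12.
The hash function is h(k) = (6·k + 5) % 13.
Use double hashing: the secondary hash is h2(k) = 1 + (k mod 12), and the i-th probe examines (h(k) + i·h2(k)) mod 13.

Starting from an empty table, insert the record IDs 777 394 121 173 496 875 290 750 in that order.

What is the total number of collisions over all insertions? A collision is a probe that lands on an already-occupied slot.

4

777: h=0 => slot 0
394: h=3 => slot 3
121: h=3, h2=2, probe 3,5 => slot 5
173: h=3, h2=6, probe 3,9 => slot 9
496: h=4 => slot 4
875: h=3, h2=12, probe 3,2 => slot 2
290: h=3, h2=3, probe 3,6 => slot 6
750: h=7 => slot 7
Table: [777, —, 875, 394, 496, 121, 290, 750, —, 173, —, —, —]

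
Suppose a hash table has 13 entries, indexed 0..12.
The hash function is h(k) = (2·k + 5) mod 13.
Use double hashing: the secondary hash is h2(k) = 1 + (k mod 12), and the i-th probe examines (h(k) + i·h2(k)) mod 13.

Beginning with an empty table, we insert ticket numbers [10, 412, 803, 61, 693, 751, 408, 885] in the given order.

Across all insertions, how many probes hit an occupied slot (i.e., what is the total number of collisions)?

10: h=12 → slot 12
412: h=10 → slot 10
803: h=12, h2=12, probe 12,11 → slot 11
61: h=10, h2=2, probe 10,12,1 → slot 1
693: h=0 → slot 0
751: h=12, h2=8, probe 12,7 → slot 7
408: h=2 → slot 2
885: h=7, h2=10, probe 7,4 → slot 4
Table: [693, 61, 408, _, 885, _, _, 751, _, _, 412, 803, 10]

5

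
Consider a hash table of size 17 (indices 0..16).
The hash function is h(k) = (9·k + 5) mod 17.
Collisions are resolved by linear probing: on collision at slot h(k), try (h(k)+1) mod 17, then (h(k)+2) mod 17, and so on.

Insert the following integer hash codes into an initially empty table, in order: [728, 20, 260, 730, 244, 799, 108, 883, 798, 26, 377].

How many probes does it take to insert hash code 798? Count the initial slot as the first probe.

5

728: h=12 -> slot 12
20: h=15 -> slot 15
260: h=16 -> slot 16
730: h=13 -> slot 13
244: h=8 -> slot 8
799: h=5 -> slot 5
108: h=8, probe 8,9 -> slot 9
883: h=13, probe 13,14 -> slot 14
798: h=13, probe 13,14,15,16,0 -> slot 0
26: h=1 -> slot 1
377: h=15, probe 15,16,0,1,2 -> slot 2
Table: [798, 26, 377, -, -, 799, -, -, 244, 108, -, -, 728, 730, 883, 20, 260]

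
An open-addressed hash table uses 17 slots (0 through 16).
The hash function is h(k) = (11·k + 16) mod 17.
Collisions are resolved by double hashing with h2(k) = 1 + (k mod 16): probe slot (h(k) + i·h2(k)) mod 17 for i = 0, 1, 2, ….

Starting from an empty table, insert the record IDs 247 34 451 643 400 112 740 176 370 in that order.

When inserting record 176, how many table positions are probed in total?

Insert 247: h=13, slot 13 empty -> index 13.
Insert 34: h=16, slot 16 empty -> index 16.
Insert 451: h=13, h2=4, slot 13 occupied -> index 0.
Insert 643: h=0, h2=4, slot 0 occupied -> index 4.
Insert 400: h=13, h2=1, slot 13 occupied -> index 14.
Insert 112: h=7, slot 7 empty -> index 7.
Insert 740: h=13, h2=5, slot 13 occupied -> index 1.
Insert 176: h=14, h2=1, slot 14 occupied -> index 15.
Insert 370: h=6, slot 6 empty -> index 6.
Table: [451, 740, _, _, 643, _, 370, 112, _, _, _, _, _, 247, 400, 176, 34]

2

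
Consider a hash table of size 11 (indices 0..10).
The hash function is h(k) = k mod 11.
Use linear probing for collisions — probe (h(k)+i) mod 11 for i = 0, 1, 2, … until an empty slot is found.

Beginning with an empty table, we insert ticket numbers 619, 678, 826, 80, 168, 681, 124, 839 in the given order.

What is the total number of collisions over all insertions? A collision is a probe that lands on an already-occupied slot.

11

619: h=3 => slot 3
678: h=7 => slot 7
826: h=1 => slot 1
80: h=3, probe 3,4 => slot 4
168: h=3, probe 3,4,5 => slot 5
681: h=10 => slot 10
124: h=3, probe 3,4,5,6 => slot 6
839: h=3, probe 3,4,5,6,7,8 => slot 8
Table: [—, 826, —, 619, 80, 168, 124, 678, 839, —, 681]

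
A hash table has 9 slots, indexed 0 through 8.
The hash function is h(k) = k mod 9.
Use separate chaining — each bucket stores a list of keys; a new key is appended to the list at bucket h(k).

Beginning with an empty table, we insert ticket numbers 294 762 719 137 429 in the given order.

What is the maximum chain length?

3

Insert 294: h=6, bucket 6 empty → new chain.
Insert 762: h=6, bucket 6 nonempty → append to chain.
Insert 719: h=8, bucket 8 empty → new chain.
Insert 137: h=2, bucket 2 empty → new chain.
Insert 429: h=6, bucket 6 nonempty → append to chain.
Final buckets:
0: —
1: —
2: 137
3: —
4: —
5: —
6: 294 -> 762 -> 429
7: —
8: 719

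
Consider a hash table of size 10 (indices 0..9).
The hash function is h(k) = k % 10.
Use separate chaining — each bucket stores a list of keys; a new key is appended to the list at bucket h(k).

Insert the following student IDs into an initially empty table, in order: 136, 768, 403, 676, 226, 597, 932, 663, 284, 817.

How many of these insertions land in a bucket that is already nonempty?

4

Insert 136: h=6, bucket 6 empty → new chain.
Insert 768: h=8, bucket 8 empty → new chain.
Insert 403: h=3, bucket 3 empty → new chain.
Insert 676: h=6, bucket 6 nonempty → append to chain.
Insert 226: h=6, bucket 6 nonempty → append to chain.
Insert 597: h=7, bucket 7 empty → new chain.
Insert 932: h=2, bucket 2 empty → new chain.
Insert 663: h=3, bucket 3 nonempty → append to chain.
Insert 284: h=4, bucket 4 empty → new chain.
Insert 817: h=7, bucket 7 nonempty → append to chain.
Final buckets:
0: .
1: .
2: 932
3: 403 -> 663
4: 284
5: .
6: 136 -> 676 -> 226
7: 597 -> 817
8: 768
9: .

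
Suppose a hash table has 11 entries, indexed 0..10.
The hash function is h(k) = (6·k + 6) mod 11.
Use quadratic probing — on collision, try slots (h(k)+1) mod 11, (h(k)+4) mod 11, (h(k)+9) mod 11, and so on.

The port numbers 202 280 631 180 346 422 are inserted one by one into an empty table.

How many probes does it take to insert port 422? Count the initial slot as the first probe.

Insert 202: h=8, slot 8 empty → index 8.
Insert 280: h=3, slot 3 empty → index 3.
Insert 631: h=8, slot 8 occupied → index 9.
Insert 180: h=8, slots 8,9 occupied → index 1.
Insert 346: h=3, slot 3 occupied → index 4.
Insert 422: h=8, slots 8,9,1 occupied → index 6.
Table: [_, 180, _, 280, 346, _, 422, _, 202, 631, _]

4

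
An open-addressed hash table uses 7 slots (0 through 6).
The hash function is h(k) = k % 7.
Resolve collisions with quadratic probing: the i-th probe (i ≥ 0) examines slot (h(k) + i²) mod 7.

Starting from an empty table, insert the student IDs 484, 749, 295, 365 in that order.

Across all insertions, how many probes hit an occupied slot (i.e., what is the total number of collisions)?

3

484 hashes to 1; slot 1 is free => place at 1.
749 hashes to 0; slot 0 is free => place at 0.
295 hashes to 1; 1 taken => place at 2.
365 hashes to 1; 1,2 taken => place at 5.
Table: [749, 484, 295, ∅, ∅, 365, ∅]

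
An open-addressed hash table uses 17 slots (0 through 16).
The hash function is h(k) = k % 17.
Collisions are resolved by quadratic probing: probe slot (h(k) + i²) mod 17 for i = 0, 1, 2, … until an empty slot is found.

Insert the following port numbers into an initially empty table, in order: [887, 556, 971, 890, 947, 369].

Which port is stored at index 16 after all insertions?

887: h=3 => slot 3
556: h=12 => slot 12
971: h=2 => slot 2
890: h=6 => slot 6
947: h=12, probe 12,13 => slot 13
369: h=12, probe 12,13,16 => slot 16
Table: [-, -, 971, 887, -, -, 890, -, -, -, -, -, 556, 947, -, -, 369]

369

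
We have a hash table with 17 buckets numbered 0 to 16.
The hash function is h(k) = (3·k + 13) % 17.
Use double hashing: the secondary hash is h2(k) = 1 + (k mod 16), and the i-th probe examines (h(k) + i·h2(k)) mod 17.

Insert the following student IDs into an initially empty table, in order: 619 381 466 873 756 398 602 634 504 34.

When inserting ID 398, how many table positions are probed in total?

2

619 hashes to 0; slot 0 is free → place at 0.
381 hashes to 0, h2=14; 0 taken → place at 14.
466 hashes to 0, h2=3; 0 taken → place at 3.
873 hashes to 14, h2=10; 14 taken → place at 7.
756 hashes to 3, h2=5; 3 taken → place at 8.
398 hashes to 0, h2=15; 0 taken → place at 15.
602 hashes to 0, h2=11; 0 taken → place at 11.
634 hashes to 11, h2=11; 11 taken → place at 5.
504 hashes to 12; slot 12 is free → place at 12.
34 hashes to 13; slot 13 is free → place at 13.
Table: [619, ∅, ∅, 466, ∅, 634, ∅, 873, 756, ∅, ∅, 602, 504, 34, 381, 398, ∅]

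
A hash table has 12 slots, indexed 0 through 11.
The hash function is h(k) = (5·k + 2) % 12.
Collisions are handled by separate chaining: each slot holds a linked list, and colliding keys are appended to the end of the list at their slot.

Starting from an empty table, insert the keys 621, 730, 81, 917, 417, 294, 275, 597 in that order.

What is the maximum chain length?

4

Insert 621: h=11, bucket 11 empty -> new chain.
Insert 730: h=4, bucket 4 empty -> new chain.
Insert 81: h=11, bucket 11 nonempty -> append to chain.
Insert 917: h=3, bucket 3 empty -> new chain.
Insert 417: h=11, bucket 11 nonempty -> append to chain.
Insert 294: h=8, bucket 8 empty -> new chain.
Insert 275: h=9, bucket 9 empty -> new chain.
Insert 597: h=11, bucket 11 nonempty -> append to chain.
Final buckets:
0: _
1: _
2: _
3: 917
4: 730
5: _
6: _
7: _
8: 294
9: 275
10: _
11: 621 -> 81 -> 417 -> 597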